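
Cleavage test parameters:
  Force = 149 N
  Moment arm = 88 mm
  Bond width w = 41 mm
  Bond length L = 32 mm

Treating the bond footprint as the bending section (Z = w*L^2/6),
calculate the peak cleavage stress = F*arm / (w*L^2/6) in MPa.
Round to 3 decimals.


M = 149 * 88 = 13112 N*mm
Z = 41 * 32^2 / 6 = 41984 / 6 mm^3
sigma = M / Z = 6 * 13112 / 41984 = 78672 / 41984
= 1.874 MPa

1.874


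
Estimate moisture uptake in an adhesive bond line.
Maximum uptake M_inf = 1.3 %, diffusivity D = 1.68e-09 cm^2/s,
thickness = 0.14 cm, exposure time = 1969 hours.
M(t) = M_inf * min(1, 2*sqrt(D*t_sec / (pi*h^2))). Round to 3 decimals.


Convert time: 1969 h = 7088400 s
ratio = min(1, 2*sqrt(1.68e-09*7088400/(pi*0.14^2)))
= 0.879540
M(t) = 1.3 * 0.879540 = 1.143%

1.143


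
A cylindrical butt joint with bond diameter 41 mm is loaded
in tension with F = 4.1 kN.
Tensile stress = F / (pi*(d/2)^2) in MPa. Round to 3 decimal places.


Area = pi * (41/2)^2 = 1320.2543 mm^2
Stress = 4.1*1000 / 1320.2543
= 3.105 MPa

3.105


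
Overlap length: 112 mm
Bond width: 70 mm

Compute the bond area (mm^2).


Bond area = 112 * 70 = 7840 mm^2

7840


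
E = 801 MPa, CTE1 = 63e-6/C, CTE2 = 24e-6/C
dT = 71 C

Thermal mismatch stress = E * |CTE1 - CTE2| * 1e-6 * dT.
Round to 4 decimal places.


= 801 * 39e-6 * 71
= 2.2180 MPa

2.2180


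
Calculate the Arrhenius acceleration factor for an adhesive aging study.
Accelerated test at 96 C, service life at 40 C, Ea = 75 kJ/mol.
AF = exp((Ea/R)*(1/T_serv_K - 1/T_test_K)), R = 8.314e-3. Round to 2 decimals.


T_test = 369.15 K, T_serv = 313.15 K
Ea/R = 75 / 0.008314 = 9020.93
AF = exp(9020.93 * (1/313.15 - 1/369.15))
= 79.05

79.05


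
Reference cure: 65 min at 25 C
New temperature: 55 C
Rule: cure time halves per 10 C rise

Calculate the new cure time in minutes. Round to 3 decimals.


factor = 2^((55-25)/10) = 8.0000
t_new = 65 / 8.0000 = 8.125 min

8.125


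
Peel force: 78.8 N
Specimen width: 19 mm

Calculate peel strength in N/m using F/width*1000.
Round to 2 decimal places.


Peel strength = 78.8 / 19 * 1000 = 4147.37 N/m

4147.37


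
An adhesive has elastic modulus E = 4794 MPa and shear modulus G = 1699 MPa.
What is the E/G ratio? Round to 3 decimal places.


E/G = 4794 / 1699 = 2.822

2.822


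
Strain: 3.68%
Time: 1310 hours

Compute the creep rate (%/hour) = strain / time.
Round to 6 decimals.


Creep rate = 3.68 / 1310
= 0.002809 %/h

0.002809


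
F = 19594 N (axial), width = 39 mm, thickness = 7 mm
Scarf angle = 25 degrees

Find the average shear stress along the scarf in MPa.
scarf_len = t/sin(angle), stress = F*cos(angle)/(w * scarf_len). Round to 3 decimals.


scarf_len = 7/sin(25 deg) = 16.5634
cos(25 deg) = 0.906308
stress = 19594*0.906308/(39*16.5634) = 27.491 MPa

27.491


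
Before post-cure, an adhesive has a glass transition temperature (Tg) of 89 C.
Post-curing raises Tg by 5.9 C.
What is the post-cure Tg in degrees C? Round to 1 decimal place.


Tg_post = Tg_base + delta_Tg
= 89 + 5.9
= 94.9 C

94.9


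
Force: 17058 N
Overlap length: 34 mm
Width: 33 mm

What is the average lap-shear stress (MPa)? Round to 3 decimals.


Average shear stress = F / (overlap * width)
= 17058 / (34 * 33)
= 15.203 MPa

15.203


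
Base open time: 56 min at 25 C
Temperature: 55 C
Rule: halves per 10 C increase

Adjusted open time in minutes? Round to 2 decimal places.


Acceleration = 2^((55-25)/10) = 8.0000
Open time = 56 / 8.0000 = 7.00 min

7.00


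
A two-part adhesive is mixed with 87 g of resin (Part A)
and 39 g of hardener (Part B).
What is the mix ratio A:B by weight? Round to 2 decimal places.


Mix ratio = mass_A / mass_B
= 87 / 39
= 2.23

2.23


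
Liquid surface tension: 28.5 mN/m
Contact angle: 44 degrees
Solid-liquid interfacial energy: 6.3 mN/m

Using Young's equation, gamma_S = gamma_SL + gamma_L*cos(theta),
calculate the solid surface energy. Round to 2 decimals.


gamma_S = 6.3 + 28.5 * cos(44)
= 26.80 mN/m

26.80


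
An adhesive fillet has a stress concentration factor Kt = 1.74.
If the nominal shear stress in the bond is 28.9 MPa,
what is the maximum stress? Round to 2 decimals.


Max stress = 28.9 * 1.74 = 50.29 MPa

50.29


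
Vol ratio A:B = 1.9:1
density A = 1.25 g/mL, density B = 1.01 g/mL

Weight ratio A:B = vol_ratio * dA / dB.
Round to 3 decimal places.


Weight ratio = 1.9 * 1.25 / 1.01
= 2.351

2.351


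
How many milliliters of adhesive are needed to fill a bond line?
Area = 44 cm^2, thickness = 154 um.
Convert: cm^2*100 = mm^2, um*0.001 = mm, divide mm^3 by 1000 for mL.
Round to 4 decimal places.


= (44 * 100) * (154 * 0.001) / 1000
= 0.6776 mL

0.6776


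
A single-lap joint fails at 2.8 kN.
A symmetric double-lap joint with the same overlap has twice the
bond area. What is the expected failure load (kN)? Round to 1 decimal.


Double-lap load = 2 * 2.8 = 5.6 kN

5.6


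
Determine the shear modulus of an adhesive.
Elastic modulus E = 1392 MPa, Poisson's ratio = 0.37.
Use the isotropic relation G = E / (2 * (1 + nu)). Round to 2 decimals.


G = 1392 / (2*(1+0.37)) = 1392 / 2.74
= 508.03 MPa

508.03


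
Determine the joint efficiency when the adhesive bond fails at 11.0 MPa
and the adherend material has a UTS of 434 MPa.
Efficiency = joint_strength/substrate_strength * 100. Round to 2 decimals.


Joint efficiency = 11.0 / 434 * 100
= 2.53%

2.53


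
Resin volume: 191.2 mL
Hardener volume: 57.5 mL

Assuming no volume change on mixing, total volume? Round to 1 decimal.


V_total = 191.2 + 57.5 = 248.7 mL

248.7


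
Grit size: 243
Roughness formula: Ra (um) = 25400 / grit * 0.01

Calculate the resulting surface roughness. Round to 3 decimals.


Ra = 25400 / 243 * 0.01
= 1.045 um

1.045


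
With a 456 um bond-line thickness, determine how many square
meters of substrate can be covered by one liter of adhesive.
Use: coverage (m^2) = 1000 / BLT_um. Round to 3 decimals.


Coverage = 1000 / 456 = 2.193 m^2

2.193


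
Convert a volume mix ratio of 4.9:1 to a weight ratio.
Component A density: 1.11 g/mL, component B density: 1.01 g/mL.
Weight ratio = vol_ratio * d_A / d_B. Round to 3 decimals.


= 4.9 * 1.11 / 1.01 = 5.385

5.385


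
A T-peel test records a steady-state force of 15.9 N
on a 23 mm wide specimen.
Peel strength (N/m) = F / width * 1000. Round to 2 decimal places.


Peel strength = 15.9 / 23 * 1000
= 691.30 N/m

691.30


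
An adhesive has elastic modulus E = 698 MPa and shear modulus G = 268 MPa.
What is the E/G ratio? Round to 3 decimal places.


E/G = 698 / 268 = 2.604

2.604


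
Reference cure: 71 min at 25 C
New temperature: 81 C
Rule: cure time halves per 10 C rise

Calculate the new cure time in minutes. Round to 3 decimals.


factor = 2^((81-25)/10) = 48.5029
t_new = 71 / 48.5029 = 1.464 min

1.464


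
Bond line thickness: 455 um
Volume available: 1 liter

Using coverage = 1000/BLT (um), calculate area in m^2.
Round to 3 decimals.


1 L = 1e6 mm^3, thickness = 455 um = 0.455 mm
Area = 1e6 / 0.455 mm^2 = (1e6 / 0.455) / 1e6 m^2 = 1000 / 455 m^2
= 2.198 m^2

2.198


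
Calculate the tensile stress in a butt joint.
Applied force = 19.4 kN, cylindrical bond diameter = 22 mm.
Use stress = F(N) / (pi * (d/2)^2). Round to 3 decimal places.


A = pi * 11.0^2 = 380.1327 mm^2
sigma = 19400.0 / 380.1327 = 51.035 MPa

51.035


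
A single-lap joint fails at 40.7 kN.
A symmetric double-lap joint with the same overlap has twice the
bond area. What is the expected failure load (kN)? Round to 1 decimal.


Double-lap load = 2 * 40.7 = 81.4 kN

81.4


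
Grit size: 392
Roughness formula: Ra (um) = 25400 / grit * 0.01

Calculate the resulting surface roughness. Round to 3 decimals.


Ra = 25400 / 392 * 0.01
= 0.648 um

0.648


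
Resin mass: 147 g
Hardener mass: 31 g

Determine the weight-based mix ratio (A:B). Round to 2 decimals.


Ratio = 147 / 31 = 4.74

4.74


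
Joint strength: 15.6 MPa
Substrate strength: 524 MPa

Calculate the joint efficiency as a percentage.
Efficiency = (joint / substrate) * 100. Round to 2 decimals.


Efficiency = (15.6 / 524) * 100 = 2.98%

2.98


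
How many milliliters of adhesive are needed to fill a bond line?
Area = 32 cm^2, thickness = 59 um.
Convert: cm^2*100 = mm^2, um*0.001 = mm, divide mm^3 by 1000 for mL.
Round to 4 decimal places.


= (32 * 100) * (59 * 0.001) / 1000
= 0.1888 mL

0.1888


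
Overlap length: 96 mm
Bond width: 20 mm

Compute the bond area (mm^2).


Bond area = 96 * 20 = 1920 mm^2

1920


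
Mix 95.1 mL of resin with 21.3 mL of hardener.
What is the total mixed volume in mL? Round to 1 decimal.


Total = 95.1 + 21.3 = 116.4 mL

116.4


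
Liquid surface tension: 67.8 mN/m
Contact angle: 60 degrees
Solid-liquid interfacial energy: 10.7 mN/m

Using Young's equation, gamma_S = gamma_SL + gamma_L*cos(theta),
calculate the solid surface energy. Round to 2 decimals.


gamma_S = 10.7 + 67.8 * cos(60)
= 44.60 mN/m

44.60


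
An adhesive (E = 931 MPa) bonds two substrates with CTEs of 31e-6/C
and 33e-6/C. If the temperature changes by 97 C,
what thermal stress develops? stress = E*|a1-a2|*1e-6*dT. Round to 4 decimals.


Stress = 931 * |31 - 33| * 1e-6 * 97
= 0.1806 MPa

0.1806


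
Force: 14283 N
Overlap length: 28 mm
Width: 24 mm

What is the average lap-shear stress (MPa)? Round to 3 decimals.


Average shear stress = F / (overlap * width)
= 14283 / (28 * 24)
= 21.254 MPa

21.254


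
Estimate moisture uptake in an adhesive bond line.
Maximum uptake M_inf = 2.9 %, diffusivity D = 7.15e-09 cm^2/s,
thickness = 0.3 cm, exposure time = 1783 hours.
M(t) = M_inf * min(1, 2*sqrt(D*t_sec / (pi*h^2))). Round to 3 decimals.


Convert time: 1783 h = 6418800 s
ratio = min(1, 2*sqrt(7.15e-09*6418800/(pi*0.3^2)))
= 0.805775
M(t) = 2.9 * 0.805775 = 2.337%

2.337


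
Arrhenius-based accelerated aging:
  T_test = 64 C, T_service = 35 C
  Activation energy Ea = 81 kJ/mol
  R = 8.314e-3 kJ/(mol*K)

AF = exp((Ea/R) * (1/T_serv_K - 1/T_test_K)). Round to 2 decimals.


T_test_K = 337.15, T_serv_K = 308.15
AF = exp((81/8.314e-3) * (1/308.15 - 1/337.15))
= 15.17

15.17


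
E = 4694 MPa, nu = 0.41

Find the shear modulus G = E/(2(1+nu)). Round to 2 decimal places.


G = 4694 / (2 * 1.41)
= 1664.54 MPa

1664.54


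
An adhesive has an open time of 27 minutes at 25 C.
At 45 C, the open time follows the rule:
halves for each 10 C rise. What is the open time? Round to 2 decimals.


Factor = 2^((45-25)/10) = 4.0000
Open time = 27 / 4.0000 = 6.75 min

6.75


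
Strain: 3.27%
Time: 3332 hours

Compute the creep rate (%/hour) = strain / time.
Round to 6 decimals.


Creep rate = 3.27 / 3332
= 0.000981 %/h

0.000981


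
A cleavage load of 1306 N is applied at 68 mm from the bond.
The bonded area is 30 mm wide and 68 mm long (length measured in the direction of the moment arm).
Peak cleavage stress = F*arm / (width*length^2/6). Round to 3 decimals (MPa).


Moment = 1306 * 68 = 88808 N*mm
Section modulus = 30 * 4624 / 6 = 138720 / 6 mm^3
Stress = 88808 / (138720 / 6) = 532848 / 138720
= 3.841 MPa

3.841


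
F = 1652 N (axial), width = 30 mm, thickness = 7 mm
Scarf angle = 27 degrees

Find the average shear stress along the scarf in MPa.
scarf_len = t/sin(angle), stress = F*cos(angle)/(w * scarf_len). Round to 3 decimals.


scarf_len = 7/sin(27 deg) = 15.4188
cos(27 deg) = 0.891007
stress = 1652*0.891007/(30*15.4188) = 3.182 MPa

3.182


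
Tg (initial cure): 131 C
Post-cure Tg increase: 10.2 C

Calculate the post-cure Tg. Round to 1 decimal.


Post-cure Tg = 131 + 10.2 = 141.2 C

141.2


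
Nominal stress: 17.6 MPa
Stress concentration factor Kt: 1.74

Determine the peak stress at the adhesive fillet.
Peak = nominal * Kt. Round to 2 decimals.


Peak stress = 17.6 * 1.74
= 30.62 MPa

30.62


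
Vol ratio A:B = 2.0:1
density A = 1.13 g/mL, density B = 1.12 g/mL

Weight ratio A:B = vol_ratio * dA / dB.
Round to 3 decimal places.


Weight ratio = 2.0 * 1.13 / 1.12
= 2.018

2.018


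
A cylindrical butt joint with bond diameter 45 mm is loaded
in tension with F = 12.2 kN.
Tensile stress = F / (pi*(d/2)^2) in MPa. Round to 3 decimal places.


Area = pi * (45/2)^2 = 1590.4313 mm^2
Stress = 12.2*1000 / 1590.4313
= 7.671 MPa

7.671


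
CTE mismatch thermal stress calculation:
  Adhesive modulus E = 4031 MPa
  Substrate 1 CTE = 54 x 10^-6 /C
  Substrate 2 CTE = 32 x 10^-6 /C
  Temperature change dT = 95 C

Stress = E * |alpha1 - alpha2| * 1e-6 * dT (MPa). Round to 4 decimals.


delta_alpha = |54 - 32| = 22 x 10^-6/C
Stress = 4031 * 22e-6 * 95
= 8.4248 MPa

8.4248


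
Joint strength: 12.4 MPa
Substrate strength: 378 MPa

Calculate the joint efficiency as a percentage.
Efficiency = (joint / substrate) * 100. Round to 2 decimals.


Efficiency = (12.4 / 378) * 100 = 3.28%

3.28


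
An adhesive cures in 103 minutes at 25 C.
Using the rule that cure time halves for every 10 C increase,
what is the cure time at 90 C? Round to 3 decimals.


Factor = 2^((90 - 25) / 10) = 90.5097
Cure time = 103 / 90.5097
= 1.138 minutes

1.138


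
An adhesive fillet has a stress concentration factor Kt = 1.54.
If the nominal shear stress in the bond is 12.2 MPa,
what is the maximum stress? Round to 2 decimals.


Max stress = 12.2 * 1.54 = 18.79 MPa

18.79


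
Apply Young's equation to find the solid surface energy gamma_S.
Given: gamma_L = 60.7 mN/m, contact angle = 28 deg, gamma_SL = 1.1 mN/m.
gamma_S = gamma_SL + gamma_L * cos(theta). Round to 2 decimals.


theta_rad = 28 * pi/180 = 0.488692
gamma_S = 1.1 + 60.7 * cos(0.488692)
= 54.69 mN/m

54.69


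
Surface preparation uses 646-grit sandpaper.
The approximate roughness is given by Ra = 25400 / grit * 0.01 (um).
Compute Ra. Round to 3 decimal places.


Ra = 25400 / 646 * 0.01
= 254 / 646
= 0.393 um

0.393


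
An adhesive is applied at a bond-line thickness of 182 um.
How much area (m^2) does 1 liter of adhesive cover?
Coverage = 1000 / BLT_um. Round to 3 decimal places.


Coverage = 1000 / 182 = 5.495 m^2

5.495


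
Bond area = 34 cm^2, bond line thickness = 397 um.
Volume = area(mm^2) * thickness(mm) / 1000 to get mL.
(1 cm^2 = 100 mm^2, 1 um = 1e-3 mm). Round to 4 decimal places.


area_mm2 = 34 * 100 = 3400
blt_mm = 397 * 1e-3 = 0.397
vol_mm3 = 3400 * 0.397 = 1349.8
vol_mL = 1349.8 / 1000 = 1.3498 mL

1.3498


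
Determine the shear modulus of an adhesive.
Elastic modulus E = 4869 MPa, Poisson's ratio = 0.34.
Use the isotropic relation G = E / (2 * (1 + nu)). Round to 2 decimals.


G = 4869 / (2*(1+0.34)) = 4869 / 2.68
= 1816.79 MPa

1816.79


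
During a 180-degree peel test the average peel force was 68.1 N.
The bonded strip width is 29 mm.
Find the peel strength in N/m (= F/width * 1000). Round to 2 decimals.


Peel strength = F/width * 1000
= 68.1 / 29 * 1000
= 2348.28 N/m

2348.28


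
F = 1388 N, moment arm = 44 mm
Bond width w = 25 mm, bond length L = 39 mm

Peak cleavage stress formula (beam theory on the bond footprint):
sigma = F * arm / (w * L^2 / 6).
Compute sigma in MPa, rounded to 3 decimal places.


sigma = (1388 * 44) / (25 * 1521 / 6)
= 61072 * 6 / 38025
= 366432 / 38025
= 9.637 MPa

9.637


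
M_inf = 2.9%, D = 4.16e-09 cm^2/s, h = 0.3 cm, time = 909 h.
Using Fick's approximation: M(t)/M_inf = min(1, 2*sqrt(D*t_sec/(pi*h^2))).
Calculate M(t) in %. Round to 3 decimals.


t = 3272400 s
ratio = min(1, 2*sqrt(4.16e-09*3272400/(pi*0.0900)))
= 0.438848
M(t) = 2.9 * 0.438848 = 1.273%

1.273


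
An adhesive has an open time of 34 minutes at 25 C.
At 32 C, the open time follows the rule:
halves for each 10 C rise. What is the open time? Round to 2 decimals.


Factor = 2^((32-25)/10) = 1.6245
Open time = 34 / 1.6245 = 20.93 min

20.93


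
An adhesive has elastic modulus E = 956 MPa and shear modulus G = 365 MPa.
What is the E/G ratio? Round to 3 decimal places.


E/G = 956 / 365 = 2.619

2.619


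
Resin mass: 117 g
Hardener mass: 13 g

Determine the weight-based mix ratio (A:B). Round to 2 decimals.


Ratio = 117 / 13 = 9.00

9.00


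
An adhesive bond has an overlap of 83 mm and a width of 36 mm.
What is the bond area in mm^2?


Bond area = overlap * width
= 83 * 36
= 2988 mm^2

2988


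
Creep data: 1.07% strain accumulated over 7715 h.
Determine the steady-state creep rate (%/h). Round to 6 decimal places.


Rate = 1.07 / 7715 = 0.000139 %/h

0.000139


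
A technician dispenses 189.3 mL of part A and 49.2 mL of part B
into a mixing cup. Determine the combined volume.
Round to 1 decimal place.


Combined volume = 189.3 + 49.2
= 238.5 mL

238.5


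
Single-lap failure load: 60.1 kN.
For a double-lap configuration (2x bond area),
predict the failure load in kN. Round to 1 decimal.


Failure load = 60.1 * 2 = 120.2 kN

120.2


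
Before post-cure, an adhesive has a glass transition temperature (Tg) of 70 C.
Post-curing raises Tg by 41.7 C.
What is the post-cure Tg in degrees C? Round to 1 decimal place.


Tg_post = Tg_base + delta_Tg
= 70 + 41.7
= 111.7 C

111.7


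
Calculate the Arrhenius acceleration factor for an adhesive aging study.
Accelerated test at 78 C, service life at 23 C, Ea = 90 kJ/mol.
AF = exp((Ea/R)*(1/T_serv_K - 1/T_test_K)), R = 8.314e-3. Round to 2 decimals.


T_test = 351.15 K, T_serv = 296.15 K
Ea/R = 90 / 0.008314 = 10825.11
AF = exp(10825.11 * (1/296.15 - 1/351.15))
= 306.49

306.49


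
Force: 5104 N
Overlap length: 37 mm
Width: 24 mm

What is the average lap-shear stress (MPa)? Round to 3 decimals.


Average shear stress = F / (overlap * width)
= 5104 / (37 * 24)
= 5.748 MPa

5.748


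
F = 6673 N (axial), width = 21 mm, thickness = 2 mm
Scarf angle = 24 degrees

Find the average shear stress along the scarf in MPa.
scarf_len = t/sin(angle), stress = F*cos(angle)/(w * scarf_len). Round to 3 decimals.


scarf_len = 2/sin(24 deg) = 4.9172
cos(24 deg) = 0.913545
stress = 6673*0.913545/(21*4.9172) = 59.036 MPa

59.036


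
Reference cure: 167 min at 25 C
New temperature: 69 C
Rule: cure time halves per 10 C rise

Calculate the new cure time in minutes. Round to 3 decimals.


factor = 2^((69-25)/10) = 21.1121
t_new = 167 / 21.1121 = 7.910 min

7.910


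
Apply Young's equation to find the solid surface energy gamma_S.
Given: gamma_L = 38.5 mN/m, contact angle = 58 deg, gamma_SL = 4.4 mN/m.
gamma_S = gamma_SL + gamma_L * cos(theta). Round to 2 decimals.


theta_rad = 58 * pi/180 = 1.012291
gamma_S = 4.4 + 38.5 * cos(1.012291)
= 24.80 mN/m

24.80


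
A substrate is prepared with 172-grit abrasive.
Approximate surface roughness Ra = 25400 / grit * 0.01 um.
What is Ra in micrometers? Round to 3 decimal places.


Ra = 25400 / 172 * 0.01 = 1.477 um

1.477


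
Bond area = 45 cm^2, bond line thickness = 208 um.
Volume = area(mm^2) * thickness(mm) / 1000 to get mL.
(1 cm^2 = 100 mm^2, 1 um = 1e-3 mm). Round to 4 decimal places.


area_mm2 = 45 * 100 = 4500
blt_mm = 208 * 1e-3 = 0.208
vol_mm3 = 4500 * 0.208 = 936.0
vol_mL = 936.0 / 1000 = 0.9360 mL

0.9360


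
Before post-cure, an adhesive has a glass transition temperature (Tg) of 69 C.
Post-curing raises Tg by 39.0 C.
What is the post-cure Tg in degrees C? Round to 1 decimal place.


Tg_post = Tg_base + delta_Tg
= 69 + 39.0
= 108.0 C

108.0


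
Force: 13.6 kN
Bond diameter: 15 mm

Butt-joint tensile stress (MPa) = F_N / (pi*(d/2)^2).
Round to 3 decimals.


F_N = 13.6 * 1000 = 13600.0 N
A = pi*(7.5)^2 = 176.7146 mm^2
stress = 13600.0 / 176.7146 = 76.960 MPa

76.960


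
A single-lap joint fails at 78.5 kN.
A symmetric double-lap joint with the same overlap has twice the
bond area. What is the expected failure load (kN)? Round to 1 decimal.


Double-lap load = 2 * 78.5 = 157.0 kN

157.0


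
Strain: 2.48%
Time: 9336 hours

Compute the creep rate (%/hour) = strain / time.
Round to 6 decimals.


Creep rate = 2.48 / 9336
= 0.000266 %/h

0.000266


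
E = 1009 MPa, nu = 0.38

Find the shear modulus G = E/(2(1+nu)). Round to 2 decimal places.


G = 1009 / (2 * 1.38)
= 365.58 MPa

365.58


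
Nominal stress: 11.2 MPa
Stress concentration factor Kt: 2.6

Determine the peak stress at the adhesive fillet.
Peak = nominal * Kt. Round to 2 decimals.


Peak stress = 11.2 * 2.6
= 29.12 MPa

29.12


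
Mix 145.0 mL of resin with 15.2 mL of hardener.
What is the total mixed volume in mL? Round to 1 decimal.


Total = 145.0 + 15.2 = 160.2 mL

160.2


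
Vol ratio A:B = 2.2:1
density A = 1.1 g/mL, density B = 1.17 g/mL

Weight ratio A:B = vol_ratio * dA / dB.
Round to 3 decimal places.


Weight ratio = 2.2 * 1.1 / 1.17
= 2.068

2.068


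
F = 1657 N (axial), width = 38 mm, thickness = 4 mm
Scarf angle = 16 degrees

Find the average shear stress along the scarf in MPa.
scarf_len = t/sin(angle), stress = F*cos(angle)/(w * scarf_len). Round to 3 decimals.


scarf_len = 4/sin(16 deg) = 14.5118
cos(16 deg) = 0.961262
stress = 1657*0.961262/(38*14.5118) = 2.888 MPa

2.888


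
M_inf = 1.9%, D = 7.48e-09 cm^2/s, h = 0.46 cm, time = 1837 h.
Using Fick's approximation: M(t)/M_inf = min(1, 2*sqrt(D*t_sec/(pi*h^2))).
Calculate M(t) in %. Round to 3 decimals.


t = 6613200 s
ratio = min(1, 2*sqrt(7.48e-09*6613200/(pi*0.2116)))
= 0.545574
M(t) = 1.9 * 0.545574 = 1.037%

1.037


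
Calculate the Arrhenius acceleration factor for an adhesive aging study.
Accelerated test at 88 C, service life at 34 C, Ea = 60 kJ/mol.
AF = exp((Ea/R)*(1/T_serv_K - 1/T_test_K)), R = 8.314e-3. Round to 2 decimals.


T_test = 361.15 K, T_serv = 307.15 K
Ea/R = 60 / 0.008314 = 7216.74
AF = exp(7216.74 * (1/307.15 - 1/361.15))
= 33.55

33.55


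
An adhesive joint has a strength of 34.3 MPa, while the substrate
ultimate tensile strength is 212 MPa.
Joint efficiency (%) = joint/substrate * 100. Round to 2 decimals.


Efficiency = 34.3 / 212 * 100
= 16.18%

16.18


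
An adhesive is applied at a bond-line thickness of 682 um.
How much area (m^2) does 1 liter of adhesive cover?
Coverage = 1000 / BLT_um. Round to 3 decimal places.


Coverage = 1000 / 682 = 1.466 m^2

1.466


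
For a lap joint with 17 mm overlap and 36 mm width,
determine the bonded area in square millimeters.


Area = 17 * 36 = 612 mm^2

612


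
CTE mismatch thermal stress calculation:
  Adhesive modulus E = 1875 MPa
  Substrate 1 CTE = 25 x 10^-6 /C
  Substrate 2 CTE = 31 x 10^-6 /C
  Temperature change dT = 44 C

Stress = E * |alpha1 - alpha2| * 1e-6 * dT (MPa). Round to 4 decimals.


delta_alpha = |25 - 31| = 6 x 10^-6/C
Stress = 1875 * 6e-6 * 44
= 0.4950 MPa

0.4950


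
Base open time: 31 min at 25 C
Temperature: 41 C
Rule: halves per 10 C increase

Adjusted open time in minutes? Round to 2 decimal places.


Acceleration = 2^((41-25)/10) = 3.0314
Open time = 31 / 3.0314 = 10.23 min

10.23


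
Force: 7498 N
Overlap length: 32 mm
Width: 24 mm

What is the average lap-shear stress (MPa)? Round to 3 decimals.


Average shear stress = F / (overlap * width)
= 7498 / (32 * 24)
= 9.763 MPa

9.763


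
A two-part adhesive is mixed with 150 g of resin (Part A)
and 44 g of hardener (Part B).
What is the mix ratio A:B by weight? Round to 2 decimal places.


Mix ratio = mass_A / mass_B
= 150 / 44
= 3.41

3.41


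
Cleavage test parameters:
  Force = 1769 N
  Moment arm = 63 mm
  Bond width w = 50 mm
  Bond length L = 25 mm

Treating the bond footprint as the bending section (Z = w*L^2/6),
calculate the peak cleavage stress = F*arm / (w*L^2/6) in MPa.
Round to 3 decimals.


M = 1769 * 63 = 111447 N*mm
Z = 50 * 25^2 / 6 = 31250 / 6 mm^3
sigma = M / Z = 6 * 111447 / 31250 = 668682 / 31250
= 21.398 MPa

21.398


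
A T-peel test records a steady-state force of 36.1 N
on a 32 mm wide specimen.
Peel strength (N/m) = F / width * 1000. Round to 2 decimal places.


Peel strength = 36.1 / 32 * 1000
= 1128.13 N/m

1128.13


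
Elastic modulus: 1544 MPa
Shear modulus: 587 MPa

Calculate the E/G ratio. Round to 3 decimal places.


E / G = 1544 / 587 = 2.630

2.630


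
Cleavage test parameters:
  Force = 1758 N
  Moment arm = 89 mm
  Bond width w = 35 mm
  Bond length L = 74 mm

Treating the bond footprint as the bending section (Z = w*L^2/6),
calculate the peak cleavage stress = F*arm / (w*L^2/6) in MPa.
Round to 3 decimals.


M = 1758 * 89 = 156462 N*mm
Z = 35 * 74^2 / 6 = 191660 / 6 mm^3
sigma = M / Z = 6 * 156462 / 191660 = 938772 / 191660
= 4.898 MPa

4.898


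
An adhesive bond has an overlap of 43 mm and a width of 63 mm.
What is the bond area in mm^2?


Bond area = overlap * width
= 43 * 63
= 2709 mm^2

2709


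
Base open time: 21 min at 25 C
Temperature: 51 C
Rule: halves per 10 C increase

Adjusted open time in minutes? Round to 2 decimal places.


Acceleration = 2^((51-25)/10) = 6.0629
Open time = 21 / 6.0629 = 3.46 min

3.46


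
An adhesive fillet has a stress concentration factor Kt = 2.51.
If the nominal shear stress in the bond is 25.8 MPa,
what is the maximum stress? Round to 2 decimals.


Max stress = 25.8 * 2.51 = 64.76 MPa

64.76


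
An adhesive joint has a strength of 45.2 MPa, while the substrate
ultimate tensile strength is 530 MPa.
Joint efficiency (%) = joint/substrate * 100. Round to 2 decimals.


Efficiency = 45.2 / 530 * 100
= 8.53%

8.53


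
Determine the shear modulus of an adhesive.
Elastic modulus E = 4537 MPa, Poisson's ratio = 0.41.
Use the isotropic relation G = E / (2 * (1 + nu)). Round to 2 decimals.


G = 4537 / (2*(1+0.41)) = 4537 / 2.82
= 1608.87 MPa

1608.87


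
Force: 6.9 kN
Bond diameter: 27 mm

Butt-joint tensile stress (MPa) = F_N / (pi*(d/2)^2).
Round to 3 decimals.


F_N = 6.9 * 1000 = 6900.0 N
A = pi*(13.5)^2 = 572.5553 mm^2
stress = 6900.0 / 572.5553 = 12.051 MPa

12.051


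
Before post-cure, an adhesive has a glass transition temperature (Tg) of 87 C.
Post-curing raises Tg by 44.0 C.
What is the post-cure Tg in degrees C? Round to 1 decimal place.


Tg_post = Tg_base + delta_Tg
= 87 + 44.0
= 131.0 C

131.0


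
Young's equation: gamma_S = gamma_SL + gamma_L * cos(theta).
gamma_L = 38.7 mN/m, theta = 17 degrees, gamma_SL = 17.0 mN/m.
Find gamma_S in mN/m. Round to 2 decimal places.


cos(17 deg) = 0.956305
gamma_S = 17.0 + 38.7 * 0.956305
= 54.01 mN/m

54.01


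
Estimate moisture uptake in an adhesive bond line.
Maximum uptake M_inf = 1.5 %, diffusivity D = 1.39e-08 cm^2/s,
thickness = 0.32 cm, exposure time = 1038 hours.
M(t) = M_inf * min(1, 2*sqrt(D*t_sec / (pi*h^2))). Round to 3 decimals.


Convert time: 1038 h = 3736800 s
ratio = min(1, 2*sqrt(1.39e-08*3736800/(pi*0.32^2)))
= 0.803642
M(t) = 1.5 * 0.803642 = 1.205%

1.205


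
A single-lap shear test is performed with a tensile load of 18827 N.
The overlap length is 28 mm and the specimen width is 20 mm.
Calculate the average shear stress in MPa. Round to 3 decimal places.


Shear stress = F / (overlap * width)
= 18827 / (28 * 20)
= 18827 / 560
= 33.620 MPa

33.620


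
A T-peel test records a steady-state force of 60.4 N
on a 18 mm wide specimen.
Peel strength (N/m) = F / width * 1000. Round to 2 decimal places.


Peel strength = 60.4 / 18 * 1000
= 3355.56 N/m

3355.56


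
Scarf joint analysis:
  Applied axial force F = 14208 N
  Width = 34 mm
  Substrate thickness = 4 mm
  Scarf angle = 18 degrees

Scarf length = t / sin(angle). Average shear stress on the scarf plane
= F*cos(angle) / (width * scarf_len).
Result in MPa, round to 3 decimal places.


Scarf length = 4 / sin(18 deg) = 12.9443 mm
cos(18 deg) = 0.951057
Shear = 14208 * 0.951057 / (34 * 12.9443)
= 30.703 MPa

30.703


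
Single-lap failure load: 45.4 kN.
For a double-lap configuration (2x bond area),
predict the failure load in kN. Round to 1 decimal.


Failure load = 45.4 * 2 = 90.8 kN

90.8


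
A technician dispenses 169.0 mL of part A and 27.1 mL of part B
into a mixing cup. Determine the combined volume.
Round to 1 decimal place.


Combined volume = 169.0 + 27.1
= 196.1 mL

196.1


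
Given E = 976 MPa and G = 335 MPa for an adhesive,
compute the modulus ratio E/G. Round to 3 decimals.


E/G ratio = 976 / 335 = 2.913

2.913


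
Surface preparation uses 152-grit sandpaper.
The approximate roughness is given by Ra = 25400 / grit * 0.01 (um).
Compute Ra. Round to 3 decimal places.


Ra = 25400 / 152 * 0.01
= 254 / 152
= 1.671 um

1.671


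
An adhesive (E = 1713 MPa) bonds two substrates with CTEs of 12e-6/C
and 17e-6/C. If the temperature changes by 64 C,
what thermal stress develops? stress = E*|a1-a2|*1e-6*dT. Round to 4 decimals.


Stress = 1713 * |12 - 17| * 1e-6 * 64
= 0.5482 MPa

0.5482


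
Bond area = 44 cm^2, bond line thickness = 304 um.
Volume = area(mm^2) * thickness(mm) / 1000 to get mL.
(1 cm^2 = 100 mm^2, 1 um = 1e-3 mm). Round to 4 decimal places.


area_mm2 = 44 * 100 = 4400
blt_mm = 304 * 1e-3 = 0.304
vol_mm3 = 4400 * 0.304 = 1337.6
vol_mL = 1337.6 / 1000 = 1.3376 mL

1.3376


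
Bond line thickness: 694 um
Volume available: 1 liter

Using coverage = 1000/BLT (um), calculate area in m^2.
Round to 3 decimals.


1 L = 1e6 mm^3, thickness = 694 um = 0.694 mm
Area = 1e6 / 0.694 mm^2 = (1e6 / 0.694) / 1e6 m^2 = 1000 / 694 m^2
= 1.441 m^2

1.441


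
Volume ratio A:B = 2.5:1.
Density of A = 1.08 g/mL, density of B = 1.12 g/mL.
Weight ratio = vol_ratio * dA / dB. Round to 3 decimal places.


Wt ratio = 2.5 * 1.08 / 1.12
= 2.411

2.411


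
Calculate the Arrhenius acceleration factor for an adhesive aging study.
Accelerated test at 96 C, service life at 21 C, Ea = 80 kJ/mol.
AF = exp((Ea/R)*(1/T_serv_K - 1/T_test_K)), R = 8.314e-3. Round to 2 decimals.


T_test = 369.15 K, T_serv = 294.15 K
Ea/R = 80 / 0.008314 = 9622.32
AF = exp(9622.32 * (1/294.15 - 1/369.15))
= 769.81

769.81


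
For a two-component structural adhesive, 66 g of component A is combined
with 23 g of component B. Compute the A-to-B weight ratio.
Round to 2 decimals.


Weight ratio A:B = 66 / 23
= 2.87

2.87


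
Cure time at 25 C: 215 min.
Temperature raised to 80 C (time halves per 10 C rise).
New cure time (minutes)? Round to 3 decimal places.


Acceleration factor = 2^(55/10) = 45.2548
New time = 215 / 45.2548 = 4.751 min

4.751


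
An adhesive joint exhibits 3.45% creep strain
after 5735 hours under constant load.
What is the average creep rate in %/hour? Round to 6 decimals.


Creep rate = strain / time
= 3.45 / 5735
= 0.000602 %/h

0.000602


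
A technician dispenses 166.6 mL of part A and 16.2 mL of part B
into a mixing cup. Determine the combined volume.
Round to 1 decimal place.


Combined volume = 166.6 + 16.2
= 182.8 mL

182.8


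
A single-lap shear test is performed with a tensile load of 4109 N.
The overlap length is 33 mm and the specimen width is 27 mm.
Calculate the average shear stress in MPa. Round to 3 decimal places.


Shear stress = F / (overlap * width)
= 4109 / (33 * 27)
= 4109 / 891
= 4.612 MPa

4.612


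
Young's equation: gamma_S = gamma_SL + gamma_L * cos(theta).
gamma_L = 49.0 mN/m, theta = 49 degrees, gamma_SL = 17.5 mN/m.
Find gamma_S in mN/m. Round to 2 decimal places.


cos(49 deg) = 0.656059
gamma_S = 17.5 + 49.0 * 0.656059
= 49.65 mN/m

49.65


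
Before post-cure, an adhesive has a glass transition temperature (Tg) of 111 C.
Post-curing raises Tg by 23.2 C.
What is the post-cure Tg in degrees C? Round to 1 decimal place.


Tg_post = Tg_base + delta_Tg
= 111 + 23.2
= 134.2 C

134.2


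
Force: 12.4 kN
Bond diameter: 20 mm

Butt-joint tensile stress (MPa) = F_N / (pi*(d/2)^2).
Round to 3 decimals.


F_N = 12.4 * 1000 = 12400.0 N
A = pi*(10.0)^2 = 314.1593 mm^2
stress = 12400.0 / 314.1593 = 39.470 MPa

39.470


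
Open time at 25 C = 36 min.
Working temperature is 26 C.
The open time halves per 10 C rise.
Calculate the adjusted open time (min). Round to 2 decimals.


factor = 2^((26 - 25) / 10) = 1.0718
ot = 36 / 1.0718 = 33.59 min

33.59


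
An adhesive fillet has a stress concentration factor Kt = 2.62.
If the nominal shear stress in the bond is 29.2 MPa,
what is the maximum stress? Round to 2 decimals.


Max stress = 29.2 * 2.62 = 76.50 MPa

76.50


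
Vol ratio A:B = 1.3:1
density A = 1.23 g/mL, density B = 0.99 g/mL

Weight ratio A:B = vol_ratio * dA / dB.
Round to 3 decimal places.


Weight ratio = 1.3 * 1.23 / 0.99
= 1.615

1.615


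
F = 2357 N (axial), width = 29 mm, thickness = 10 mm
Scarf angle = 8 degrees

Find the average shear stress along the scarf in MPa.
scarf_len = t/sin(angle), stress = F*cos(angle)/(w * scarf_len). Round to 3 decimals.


scarf_len = 10/sin(8 deg) = 71.8530
cos(8 deg) = 0.990268
stress = 2357*0.990268/(29*71.8530) = 1.120 MPa

1.120


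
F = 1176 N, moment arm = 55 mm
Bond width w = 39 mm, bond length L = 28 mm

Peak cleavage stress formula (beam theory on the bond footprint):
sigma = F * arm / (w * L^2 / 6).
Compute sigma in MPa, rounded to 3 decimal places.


sigma = (1176 * 55) / (39 * 784 / 6)
= 64680 * 6 / 30576
= 388080 / 30576
= 12.692 MPa

12.692


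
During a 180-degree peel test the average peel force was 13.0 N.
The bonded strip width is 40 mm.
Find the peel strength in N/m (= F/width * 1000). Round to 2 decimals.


Peel strength = F/width * 1000
= 13.0 / 40 * 1000
= 325.00 N/m

325.00


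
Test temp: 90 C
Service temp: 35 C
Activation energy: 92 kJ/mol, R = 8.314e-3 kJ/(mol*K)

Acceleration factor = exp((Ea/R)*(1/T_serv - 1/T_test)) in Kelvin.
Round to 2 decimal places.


AF = exp((92/0.008314)*(1/308.15 - 1/363.15))
= 230.13

230.13


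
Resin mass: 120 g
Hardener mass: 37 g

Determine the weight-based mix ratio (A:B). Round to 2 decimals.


Ratio = 120 / 37 = 3.24

3.24


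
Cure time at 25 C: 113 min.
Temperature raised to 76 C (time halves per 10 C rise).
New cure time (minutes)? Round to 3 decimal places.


Acceleration factor = 2^(51/10) = 34.2968
New time = 113 / 34.2968 = 3.295 min

3.295


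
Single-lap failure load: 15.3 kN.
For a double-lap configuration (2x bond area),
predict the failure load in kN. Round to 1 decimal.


Failure load = 15.3 * 2 = 30.6 kN

30.6


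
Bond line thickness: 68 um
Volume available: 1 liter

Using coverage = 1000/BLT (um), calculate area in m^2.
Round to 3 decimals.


1 L = 1e6 mm^3, thickness = 68 um = 0.068 mm
Area = 1e6 / 0.068 mm^2 = (1e6 / 0.068) / 1e6 m^2 = 1000 / 68 m^2
= 14.706 m^2

14.706


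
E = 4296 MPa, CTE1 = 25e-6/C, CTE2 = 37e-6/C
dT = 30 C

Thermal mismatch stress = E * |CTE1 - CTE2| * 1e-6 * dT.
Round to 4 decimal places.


= 4296 * 12e-6 * 30
= 1.5466 MPa

1.5466


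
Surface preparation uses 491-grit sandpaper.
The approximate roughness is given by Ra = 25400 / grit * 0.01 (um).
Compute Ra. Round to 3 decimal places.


Ra = 25400 / 491 * 0.01
= 254 / 491
= 0.517 um

0.517


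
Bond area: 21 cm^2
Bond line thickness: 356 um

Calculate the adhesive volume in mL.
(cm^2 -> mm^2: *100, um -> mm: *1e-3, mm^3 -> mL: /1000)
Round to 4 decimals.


V = 21*100 * 356*1e-3 / 1000
= 0.7476 mL

0.7476


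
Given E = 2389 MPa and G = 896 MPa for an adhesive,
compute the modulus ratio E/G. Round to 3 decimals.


E/G ratio = 2389 / 896 = 2.666

2.666


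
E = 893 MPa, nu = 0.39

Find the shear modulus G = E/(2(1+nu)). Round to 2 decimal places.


G = 893 / (2 * 1.39)
= 321.22 MPa

321.22


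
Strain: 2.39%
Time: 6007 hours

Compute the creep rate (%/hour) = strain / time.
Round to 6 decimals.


Creep rate = 2.39 / 6007
= 0.000398 %/h

0.000398


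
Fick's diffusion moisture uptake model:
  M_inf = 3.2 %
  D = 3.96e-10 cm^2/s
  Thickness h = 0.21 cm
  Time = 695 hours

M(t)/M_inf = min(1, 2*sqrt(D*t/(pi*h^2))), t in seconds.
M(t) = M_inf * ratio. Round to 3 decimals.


t_sec = 695 * 3600 = 2502000
ratio = 2*sqrt(3.96e-10*2502000/(pi*0.21^2))
= min(1, 0.169132)
= 0.169132
M(t) = 3.2 * 0.169132 = 0.541 %

0.541


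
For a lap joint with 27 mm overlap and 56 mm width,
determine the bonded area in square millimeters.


Area = 27 * 56 = 1512 mm^2

1512


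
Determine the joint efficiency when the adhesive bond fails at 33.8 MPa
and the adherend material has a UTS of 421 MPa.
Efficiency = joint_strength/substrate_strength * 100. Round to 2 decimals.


Joint efficiency = 33.8 / 421 * 100
= 8.03%

8.03


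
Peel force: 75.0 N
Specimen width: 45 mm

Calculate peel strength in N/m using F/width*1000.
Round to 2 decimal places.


Peel strength = 75.0 / 45 * 1000 = 1666.67 N/m

1666.67


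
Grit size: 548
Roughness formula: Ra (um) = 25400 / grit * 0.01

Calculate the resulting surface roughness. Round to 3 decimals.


Ra = 25400 / 548 * 0.01
= 0.464 um

0.464


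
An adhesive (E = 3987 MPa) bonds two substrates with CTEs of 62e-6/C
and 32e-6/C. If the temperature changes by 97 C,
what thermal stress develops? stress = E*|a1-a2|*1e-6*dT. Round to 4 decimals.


Stress = 3987 * |62 - 32| * 1e-6 * 97
= 11.6022 MPa

11.6022


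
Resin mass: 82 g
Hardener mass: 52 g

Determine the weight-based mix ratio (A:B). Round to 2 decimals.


Ratio = 82 / 52 = 1.58

1.58


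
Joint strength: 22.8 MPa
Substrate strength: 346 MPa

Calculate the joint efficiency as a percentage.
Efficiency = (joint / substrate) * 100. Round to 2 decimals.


Efficiency = (22.8 / 346) * 100 = 6.59%

6.59


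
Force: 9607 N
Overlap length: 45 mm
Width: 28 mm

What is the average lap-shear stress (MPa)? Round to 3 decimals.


Average shear stress = F / (overlap * width)
= 9607 / (45 * 28)
= 7.625 MPa

7.625


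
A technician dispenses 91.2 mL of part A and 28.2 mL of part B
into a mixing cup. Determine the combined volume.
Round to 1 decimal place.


Combined volume = 91.2 + 28.2
= 119.4 mL

119.4


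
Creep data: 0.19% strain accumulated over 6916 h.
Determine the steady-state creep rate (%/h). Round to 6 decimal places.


Rate = 0.19 / 6916 = 0.000027 %/h

0.000027


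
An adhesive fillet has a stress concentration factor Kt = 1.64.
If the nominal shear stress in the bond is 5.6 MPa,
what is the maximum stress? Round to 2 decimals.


Max stress = 5.6 * 1.64 = 9.18 MPa

9.18


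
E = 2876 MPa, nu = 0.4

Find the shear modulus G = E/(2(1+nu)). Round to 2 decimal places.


G = 2876 / (2 * 1.40)
= 1027.14 MPa

1027.14


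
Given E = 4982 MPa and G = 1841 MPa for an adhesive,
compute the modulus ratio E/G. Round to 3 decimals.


E/G ratio = 4982 / 1841 = 2.706

2.706


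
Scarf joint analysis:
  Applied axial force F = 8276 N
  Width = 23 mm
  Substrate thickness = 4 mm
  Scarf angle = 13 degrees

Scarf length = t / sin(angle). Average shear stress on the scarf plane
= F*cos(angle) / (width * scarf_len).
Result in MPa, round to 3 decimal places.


Scarf length = 4 / sin(13 deg) = 17.7816 mm
cos(13 deg) = 0.974370
Shear = 8276 * 0.974370 / (23 * 17.7816)
= 19.717 MPa

19.717


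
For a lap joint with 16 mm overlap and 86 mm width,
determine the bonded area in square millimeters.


Area = 16 * 86 = 1376 mm^2

1376


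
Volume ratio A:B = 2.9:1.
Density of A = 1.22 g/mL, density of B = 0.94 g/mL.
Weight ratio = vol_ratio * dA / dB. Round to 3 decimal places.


Wt ratio = 2.9 * 1.22 / 0.94
= 3.764

3.764


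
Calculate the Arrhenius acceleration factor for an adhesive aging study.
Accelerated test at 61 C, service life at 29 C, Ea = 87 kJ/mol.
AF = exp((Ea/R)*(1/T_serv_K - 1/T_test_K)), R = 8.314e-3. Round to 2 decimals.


T_test = 334.15 K, T_serv = 302.15 K
Ea/R = 87 / 0.008314 = 10464.28
AF = exp(10464.28 * (1/302.15 - 1/334.15))
= 27.57

27.57


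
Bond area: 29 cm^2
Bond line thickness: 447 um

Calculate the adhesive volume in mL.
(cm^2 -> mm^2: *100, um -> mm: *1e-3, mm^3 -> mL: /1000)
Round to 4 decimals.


V = 29*100 * 447*1e-3 / 1000
= 1.2963 mL

1.2963
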